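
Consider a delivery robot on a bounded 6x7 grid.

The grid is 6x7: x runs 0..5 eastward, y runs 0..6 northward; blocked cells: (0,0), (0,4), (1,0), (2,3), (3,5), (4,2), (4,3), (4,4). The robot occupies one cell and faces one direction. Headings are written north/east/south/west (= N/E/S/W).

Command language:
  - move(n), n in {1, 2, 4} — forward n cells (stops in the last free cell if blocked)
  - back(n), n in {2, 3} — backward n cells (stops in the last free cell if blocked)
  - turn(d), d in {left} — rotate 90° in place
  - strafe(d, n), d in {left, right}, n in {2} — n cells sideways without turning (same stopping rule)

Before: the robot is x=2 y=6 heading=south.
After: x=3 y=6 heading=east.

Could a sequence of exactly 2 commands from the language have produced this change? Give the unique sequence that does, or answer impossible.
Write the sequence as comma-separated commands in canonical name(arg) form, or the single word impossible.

key: order matters: swapping turn(left) and move(1) lands elsewhere
from: x=2 y=6 heading=south
[1] after turn(left): x=2 y=6 heading=east
[2] after move(1): x=3 y=6 heading=east
all 64 alternatives checked — unique.

turn(left), move(1)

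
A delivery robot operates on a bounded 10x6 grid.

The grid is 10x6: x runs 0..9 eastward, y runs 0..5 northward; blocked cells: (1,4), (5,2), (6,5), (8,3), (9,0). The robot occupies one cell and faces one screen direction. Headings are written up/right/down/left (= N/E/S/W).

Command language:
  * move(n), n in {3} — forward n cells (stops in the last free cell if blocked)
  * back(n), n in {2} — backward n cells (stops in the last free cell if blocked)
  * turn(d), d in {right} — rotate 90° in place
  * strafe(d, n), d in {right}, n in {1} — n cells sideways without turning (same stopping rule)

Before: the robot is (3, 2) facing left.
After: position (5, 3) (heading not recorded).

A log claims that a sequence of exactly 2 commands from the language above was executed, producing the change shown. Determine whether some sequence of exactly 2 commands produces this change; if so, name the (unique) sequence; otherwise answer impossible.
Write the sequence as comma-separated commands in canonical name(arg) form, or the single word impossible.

key: running back(2) before strafe(right, 1) would end elsewhere — order is forced
begin: (3, 2) facing left
t=1 strafe(right, 1) ⇒ (3, 3) facing left
t=2 back(2) ⇒ (5, 3) facing left
no other 2-command option fits: unique.

strafe(right, 1), back(2)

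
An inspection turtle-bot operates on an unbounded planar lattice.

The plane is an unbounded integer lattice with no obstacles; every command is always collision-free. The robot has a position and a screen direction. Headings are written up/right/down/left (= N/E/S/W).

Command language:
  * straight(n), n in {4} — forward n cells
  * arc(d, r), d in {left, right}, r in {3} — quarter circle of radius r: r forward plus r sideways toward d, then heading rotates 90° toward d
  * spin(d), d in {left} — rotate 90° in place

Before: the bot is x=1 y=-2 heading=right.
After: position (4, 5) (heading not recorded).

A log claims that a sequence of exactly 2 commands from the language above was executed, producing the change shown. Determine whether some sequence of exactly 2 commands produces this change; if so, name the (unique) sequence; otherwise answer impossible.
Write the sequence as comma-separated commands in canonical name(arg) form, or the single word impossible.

arc(left, 3), straight(4)

key: running straight(4) before arc(left, 3) would end elsewhere — order is forced
from: x=1 y=-2 heading=right
step 1 (arc(left, 3)): x=4 y=1 heading=up
step 2 (straight(4)): x=4 y=5 heading=up
all 16 alternatives checked — unique.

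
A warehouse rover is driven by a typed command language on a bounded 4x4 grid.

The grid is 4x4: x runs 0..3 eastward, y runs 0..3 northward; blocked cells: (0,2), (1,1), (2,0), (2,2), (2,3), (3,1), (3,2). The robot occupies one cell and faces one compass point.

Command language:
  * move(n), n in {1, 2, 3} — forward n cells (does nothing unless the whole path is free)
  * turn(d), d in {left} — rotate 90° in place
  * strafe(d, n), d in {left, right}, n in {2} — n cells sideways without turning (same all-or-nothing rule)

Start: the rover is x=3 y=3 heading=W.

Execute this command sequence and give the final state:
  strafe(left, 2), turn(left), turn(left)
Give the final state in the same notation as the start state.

x=3 y=3 heading=E

initial: x=3 y=3 heading=W
[1] after strafe(left, 2): x=3 y=3 heading=W
[2] after turn(left): x=3 y=3 heading=S
[3] after turn(left): x=3 y=3 heading=E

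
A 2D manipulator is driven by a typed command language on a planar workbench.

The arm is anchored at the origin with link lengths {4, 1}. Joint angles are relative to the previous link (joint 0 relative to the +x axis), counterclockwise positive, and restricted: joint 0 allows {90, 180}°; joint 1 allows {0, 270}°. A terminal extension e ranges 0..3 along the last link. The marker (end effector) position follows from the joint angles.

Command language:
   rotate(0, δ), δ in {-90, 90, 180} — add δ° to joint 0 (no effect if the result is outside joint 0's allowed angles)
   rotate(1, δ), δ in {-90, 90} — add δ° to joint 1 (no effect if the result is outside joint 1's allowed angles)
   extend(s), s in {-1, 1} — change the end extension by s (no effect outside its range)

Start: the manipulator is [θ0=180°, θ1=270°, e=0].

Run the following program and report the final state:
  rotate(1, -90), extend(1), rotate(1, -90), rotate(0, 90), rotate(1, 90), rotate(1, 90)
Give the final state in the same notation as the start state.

[θ0=180°, θ1=0°, e=1]

start: [θ0=180°, θ1=270°, e=0]
[1] after rotate(1, -90): [θ0=180°, θ1=270°, e=0]
[2] after extend(1): [θ0=180°, θ1=270°, e=1]
[3] after rotate(1, -90): [θ0=180°, θ1=270°, e=1]
[4] after rotate(0, 90): [θ0=180°, θ1=270°, e=1]
[5] after rotate(1, 90): [θ0=180°, θ1=0°, e=1]
[6] after rotate(1, 90): [θ0=180°, θ1=0°, e=1]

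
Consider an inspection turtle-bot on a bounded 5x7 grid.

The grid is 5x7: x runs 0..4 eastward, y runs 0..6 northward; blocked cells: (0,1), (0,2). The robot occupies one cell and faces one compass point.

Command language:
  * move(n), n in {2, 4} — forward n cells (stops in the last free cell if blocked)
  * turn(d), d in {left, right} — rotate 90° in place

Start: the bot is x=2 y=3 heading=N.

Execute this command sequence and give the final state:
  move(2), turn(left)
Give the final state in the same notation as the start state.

from: x=2 y=3 heading=N
[1] after move(2): x=2 y=5 heading=N
[2] after turn(left): x=2 y=5 heading=W

x=2 y=5 heading=W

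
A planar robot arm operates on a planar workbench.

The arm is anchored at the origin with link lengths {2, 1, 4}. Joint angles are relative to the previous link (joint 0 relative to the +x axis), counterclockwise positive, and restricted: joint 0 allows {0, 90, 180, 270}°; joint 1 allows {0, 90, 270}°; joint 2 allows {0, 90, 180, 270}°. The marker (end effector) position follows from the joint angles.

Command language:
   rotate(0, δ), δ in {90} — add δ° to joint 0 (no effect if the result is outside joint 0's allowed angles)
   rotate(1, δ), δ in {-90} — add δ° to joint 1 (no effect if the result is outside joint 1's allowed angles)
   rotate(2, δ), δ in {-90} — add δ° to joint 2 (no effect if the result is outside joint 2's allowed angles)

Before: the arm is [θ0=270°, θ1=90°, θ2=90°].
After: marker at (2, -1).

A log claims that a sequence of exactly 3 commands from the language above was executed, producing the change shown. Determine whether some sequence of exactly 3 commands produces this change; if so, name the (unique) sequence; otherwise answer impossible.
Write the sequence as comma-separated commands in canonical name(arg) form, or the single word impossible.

t0: [θ0=270°, θ1=90°, θ2=90°]
t=1 rotate(0, 90) ⇒ [θ0=0°, θ1=90°, θ2=90°]
t=2 rotate(0, 90) ⇒ [θ0=90°, θ1=90°, θ2=90°]
t=3 rotate(0, 90) ⇒ [θ0=180°, θ1=90°, θ2=90°]
uniquely the one of 27 3-step routes that fits.

rotate(0, 90), rotate(0, 90), rotate(0, 90)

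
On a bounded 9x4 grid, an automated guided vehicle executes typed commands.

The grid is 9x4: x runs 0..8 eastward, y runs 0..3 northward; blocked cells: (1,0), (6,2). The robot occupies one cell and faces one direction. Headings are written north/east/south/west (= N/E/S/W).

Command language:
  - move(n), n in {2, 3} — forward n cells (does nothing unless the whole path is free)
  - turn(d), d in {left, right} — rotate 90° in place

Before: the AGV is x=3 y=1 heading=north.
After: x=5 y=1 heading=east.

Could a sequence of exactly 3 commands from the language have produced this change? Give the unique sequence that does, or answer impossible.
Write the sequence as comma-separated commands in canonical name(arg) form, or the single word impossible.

move(3), turn(right), move(2)

key: order matters: swapping move(3) and move(2) lands elsewhere
t0: x=3 y=1 heading=north
step 1 (move(3)): x=3 y=1 heading=north
step 2 (turn(right)): x=3 y=1 heading=east
step 3 (move(2)): x=5 y=1 heading=east
no other 3-command option fits: unique.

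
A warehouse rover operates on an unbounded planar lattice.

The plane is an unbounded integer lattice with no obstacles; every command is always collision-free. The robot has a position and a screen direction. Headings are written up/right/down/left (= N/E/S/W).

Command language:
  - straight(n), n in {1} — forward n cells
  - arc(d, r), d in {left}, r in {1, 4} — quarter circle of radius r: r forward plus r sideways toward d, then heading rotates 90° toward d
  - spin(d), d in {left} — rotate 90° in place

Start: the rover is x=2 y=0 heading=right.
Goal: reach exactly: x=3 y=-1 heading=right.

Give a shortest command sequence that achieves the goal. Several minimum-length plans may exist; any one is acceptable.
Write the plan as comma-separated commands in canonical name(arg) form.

t0: x=2 y=0 heading=right
[1] after arc(left, 1): x=3 y=1 heading=up
[2] after spin(left): x=3 y=1 heading=left
[3] after arc(left, 1): x=2 y=0 heading=down
[4] after arc(left, 1): x=3 y=-1 heading=right
nothing shorter than 4 reaches the goal.

arc(left, 1), spin(left), arc(left, 1), arc(left, 1)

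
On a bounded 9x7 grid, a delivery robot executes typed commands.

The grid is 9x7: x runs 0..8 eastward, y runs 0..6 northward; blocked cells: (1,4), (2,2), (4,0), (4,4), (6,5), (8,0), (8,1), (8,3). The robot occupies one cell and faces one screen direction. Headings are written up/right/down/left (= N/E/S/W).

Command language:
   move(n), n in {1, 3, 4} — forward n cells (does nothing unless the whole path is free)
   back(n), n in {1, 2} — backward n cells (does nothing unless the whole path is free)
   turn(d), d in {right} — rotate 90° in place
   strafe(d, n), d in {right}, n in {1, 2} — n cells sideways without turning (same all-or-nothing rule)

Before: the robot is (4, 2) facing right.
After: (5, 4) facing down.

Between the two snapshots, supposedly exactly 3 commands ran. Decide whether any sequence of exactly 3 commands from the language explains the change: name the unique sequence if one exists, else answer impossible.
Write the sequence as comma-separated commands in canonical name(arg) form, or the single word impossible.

key: order matters: swapping move(1) and back(2) lands elsewhere
begin: (4, 2) facing right
step 1 (move(1)): (5, 2) facing right
step 2 (turn(right)): (5, 2) facing down
step 3 (back(2)): (5, 4) facing down
no other 3-command option fits: unique.

move(1), turn(right), back(2)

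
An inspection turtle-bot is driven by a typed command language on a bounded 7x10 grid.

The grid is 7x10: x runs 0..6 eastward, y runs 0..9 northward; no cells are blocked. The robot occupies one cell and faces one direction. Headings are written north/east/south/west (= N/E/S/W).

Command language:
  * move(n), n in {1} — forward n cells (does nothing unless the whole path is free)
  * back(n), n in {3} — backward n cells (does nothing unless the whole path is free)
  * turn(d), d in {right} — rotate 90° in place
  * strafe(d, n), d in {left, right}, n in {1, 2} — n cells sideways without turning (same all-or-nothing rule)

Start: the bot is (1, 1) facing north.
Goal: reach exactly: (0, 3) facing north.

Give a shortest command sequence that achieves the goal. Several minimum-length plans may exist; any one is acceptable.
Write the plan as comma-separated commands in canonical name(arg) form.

move(1), move(1), strafe(left, 1)

begin: (1, 1) facing north
t=1 move(1) ⇒ (1, 2) facing north
t=2 move(1) ⇒ (1, 3) facing north
t=3 strafe(left, 1) ⇒ (0, 3) facing north
nothing shorter than 3 reaches the goal.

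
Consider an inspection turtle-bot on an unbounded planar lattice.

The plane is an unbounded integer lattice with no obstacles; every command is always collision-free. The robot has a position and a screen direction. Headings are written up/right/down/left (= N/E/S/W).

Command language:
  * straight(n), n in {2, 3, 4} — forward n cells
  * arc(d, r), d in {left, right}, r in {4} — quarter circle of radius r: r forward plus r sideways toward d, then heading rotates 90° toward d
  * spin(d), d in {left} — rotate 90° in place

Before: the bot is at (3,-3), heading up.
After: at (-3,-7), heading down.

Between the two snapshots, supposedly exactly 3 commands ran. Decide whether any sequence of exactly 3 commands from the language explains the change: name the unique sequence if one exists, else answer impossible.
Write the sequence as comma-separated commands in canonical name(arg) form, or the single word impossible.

key: order matters: swapping spin(left) and arc(left, 4) lands elsewhere
start: at (3,-3), heading up
1. spin(left) → at (3,-3), heading left
2. straight(2) → at (1,-3), heading left
3. arc(left, 4) → at (-3,-7), heading down
all 216 alternatives checked — unique.

spin(left), straight(2), arc(left, 4)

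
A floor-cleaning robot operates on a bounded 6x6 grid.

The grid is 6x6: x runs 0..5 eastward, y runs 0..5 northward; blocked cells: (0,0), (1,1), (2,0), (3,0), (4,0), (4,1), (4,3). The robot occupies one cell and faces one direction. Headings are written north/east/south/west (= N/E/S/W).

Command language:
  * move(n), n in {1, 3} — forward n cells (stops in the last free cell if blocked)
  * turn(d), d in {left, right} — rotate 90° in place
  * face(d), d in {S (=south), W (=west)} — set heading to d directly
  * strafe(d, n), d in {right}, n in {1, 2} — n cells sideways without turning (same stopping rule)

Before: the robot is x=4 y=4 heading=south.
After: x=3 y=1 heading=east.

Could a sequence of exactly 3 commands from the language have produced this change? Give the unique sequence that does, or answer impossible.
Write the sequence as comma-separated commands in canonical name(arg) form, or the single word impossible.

key: order matters: swapping strafe(right, 1) and turn(left) lands elsewhere
initial: x=4 y=4 heading=south
t=1 strafe(right, 1) ⇒ x=3 y=4 heading=south
t=2 move(3) ⇒ x=3 y=1 heading=south
t=3 turn(left) ⇒ x=3 y=1 heading=east
no other 3-command option fits: unique.

strafe(right, 1), move(3), turn(left)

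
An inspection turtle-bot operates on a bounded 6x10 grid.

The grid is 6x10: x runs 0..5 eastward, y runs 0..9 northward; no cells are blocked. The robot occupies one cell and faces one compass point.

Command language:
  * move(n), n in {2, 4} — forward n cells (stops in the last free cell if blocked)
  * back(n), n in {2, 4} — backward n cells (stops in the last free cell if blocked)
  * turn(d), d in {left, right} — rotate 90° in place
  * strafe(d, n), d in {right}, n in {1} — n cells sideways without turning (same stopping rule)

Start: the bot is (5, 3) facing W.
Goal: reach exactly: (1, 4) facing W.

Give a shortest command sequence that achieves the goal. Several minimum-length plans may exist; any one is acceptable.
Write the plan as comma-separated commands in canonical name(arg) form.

move(4), strafe(right, 1)

from: (5, 3) facing W
t=1 move(4) ⇒ (1, 3) facing W
t=2 strafe(right, 1) ⇒ (1, 4) facing W
shorter routes all fall short; 2 is best.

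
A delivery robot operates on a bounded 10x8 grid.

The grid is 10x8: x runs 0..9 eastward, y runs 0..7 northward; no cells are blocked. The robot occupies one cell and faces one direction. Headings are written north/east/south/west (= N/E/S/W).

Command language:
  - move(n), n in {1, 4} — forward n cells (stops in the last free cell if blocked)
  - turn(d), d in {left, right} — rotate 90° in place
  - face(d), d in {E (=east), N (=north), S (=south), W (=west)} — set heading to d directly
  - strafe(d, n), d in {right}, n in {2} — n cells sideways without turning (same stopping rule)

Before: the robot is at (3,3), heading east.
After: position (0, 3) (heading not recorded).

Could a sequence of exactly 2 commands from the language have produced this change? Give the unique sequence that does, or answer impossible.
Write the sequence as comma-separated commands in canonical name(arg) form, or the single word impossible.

face(W), move(4)

key: move(4) runs into the grid edge before its full distance
begin: at (3,3), heading east
[1] after face(W): at (3,3), heading west
[2] after move(4): at (0,3), heading west
no rival 2-sequence matches.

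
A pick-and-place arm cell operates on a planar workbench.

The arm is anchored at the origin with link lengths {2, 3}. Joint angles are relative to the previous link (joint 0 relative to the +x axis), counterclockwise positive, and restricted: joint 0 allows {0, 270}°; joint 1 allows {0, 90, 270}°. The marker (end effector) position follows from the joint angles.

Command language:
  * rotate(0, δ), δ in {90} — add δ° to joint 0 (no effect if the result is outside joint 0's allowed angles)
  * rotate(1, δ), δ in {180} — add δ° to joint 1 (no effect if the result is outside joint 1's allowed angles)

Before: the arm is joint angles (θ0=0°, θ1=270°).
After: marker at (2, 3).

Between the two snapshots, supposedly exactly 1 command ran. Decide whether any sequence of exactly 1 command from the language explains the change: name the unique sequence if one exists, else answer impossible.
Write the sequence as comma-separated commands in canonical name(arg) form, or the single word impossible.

rotate(1, 180)

t0: joint angles (θ0=0°, θ1=270°)
t=1 rotate(1, 180) ⇒ joint angles (θ0=0°, θ1=90°)
all 2 alternatives checked — unique.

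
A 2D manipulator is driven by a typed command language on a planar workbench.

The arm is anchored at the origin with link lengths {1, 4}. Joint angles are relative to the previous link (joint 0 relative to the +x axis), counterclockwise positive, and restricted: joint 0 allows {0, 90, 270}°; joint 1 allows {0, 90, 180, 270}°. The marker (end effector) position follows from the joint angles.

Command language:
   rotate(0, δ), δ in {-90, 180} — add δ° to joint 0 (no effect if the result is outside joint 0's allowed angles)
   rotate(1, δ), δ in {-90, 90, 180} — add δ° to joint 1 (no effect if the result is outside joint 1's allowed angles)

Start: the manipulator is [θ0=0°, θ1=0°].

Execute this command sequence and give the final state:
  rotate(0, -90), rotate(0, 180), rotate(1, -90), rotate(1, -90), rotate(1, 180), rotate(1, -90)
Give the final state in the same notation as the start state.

[θ0=90°, θ1=270°]

initial: [θ0=0°, θ1=0°]
[1] after rotate(0, -90): [θ0=270°, θ1=0°]
[2] after rotate(0, 180): [θ0=90°, θ1=0°]
[3] after rotate(1, -90): [θ0=90°, θ1=270°]
[4] after rotate(1, -90): [θ0=90°, θ1=180°]
[5] after rotate(1, 180): [θ0=90°, θ1=0°]
[6] after rotate(1, -90): [θ0=90°, θ1=270°]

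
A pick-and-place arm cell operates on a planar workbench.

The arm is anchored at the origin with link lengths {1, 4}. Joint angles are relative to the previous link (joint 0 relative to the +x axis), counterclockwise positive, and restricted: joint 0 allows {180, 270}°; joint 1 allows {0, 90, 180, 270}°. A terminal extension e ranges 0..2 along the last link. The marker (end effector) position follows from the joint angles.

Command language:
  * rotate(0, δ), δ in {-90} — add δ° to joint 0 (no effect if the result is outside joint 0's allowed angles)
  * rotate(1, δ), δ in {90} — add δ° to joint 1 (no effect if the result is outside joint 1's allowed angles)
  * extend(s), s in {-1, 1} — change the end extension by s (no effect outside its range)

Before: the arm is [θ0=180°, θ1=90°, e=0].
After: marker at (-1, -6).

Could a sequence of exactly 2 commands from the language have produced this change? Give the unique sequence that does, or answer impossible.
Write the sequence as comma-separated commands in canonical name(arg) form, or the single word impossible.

initial: [θ0=180°, θ1=90°, e=0]
[1] after extend(1): [θ0=180°, θ1=90°, e=1]
[2] after extend(1): [θ0=180°, θ1=90°, e=2]
no rival 2-sequence matches.

extend(1), extend(1)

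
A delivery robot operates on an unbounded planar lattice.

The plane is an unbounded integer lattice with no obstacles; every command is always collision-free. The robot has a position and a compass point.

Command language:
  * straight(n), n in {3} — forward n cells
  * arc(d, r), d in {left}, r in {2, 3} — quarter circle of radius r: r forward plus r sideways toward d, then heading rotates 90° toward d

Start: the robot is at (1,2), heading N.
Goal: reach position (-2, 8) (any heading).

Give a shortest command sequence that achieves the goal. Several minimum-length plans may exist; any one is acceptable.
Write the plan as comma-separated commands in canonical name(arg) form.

straight(3), arc(left, 3)

start: at (1,2), heading N
step 1 (straight(3)): at (1,5), heading N
step 2 (arc(left, 3)): at (-2,8), heading W
minimal: 2 command(s), checked below 2.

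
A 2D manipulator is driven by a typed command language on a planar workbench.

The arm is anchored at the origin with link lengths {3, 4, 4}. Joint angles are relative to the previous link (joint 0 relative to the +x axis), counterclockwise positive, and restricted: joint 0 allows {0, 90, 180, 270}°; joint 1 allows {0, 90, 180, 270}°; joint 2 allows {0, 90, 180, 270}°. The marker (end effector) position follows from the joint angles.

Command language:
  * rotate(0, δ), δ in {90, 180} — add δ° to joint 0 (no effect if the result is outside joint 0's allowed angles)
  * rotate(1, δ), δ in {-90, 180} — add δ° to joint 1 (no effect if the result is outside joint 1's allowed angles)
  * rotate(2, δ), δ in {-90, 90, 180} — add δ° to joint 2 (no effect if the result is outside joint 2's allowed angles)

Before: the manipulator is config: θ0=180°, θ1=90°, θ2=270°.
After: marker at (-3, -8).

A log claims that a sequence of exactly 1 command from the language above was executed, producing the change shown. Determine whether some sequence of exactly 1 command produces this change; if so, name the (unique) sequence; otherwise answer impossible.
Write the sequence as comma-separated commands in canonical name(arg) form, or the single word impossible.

rotate(2, 90)

begin: config: θ0=180°, θ1=90°, θ2=270°
1. rotate(2, 90) → config: θ0=180°, θ1=90°, θ2=0°
no rival 1-sequence matches.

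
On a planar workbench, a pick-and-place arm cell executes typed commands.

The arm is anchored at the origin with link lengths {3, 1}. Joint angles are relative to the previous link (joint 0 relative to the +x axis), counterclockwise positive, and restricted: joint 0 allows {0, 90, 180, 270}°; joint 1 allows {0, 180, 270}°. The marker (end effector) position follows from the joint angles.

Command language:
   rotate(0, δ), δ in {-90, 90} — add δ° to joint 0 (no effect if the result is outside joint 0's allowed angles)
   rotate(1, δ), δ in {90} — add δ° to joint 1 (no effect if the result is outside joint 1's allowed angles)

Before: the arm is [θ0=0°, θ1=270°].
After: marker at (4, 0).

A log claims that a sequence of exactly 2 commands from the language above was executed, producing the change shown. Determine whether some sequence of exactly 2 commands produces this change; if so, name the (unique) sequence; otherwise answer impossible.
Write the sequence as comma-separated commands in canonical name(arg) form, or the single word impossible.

rotate(1, 90), rotate(1, 90)

begin: [θ0=0°, θ1=270°]
[1] after rotate(1, 90): [θ0=0°, θ1=0°]
[2] after rotate(1, 90): [θ0=0°, θ1=0°]
all 9 alternatives checked — unique.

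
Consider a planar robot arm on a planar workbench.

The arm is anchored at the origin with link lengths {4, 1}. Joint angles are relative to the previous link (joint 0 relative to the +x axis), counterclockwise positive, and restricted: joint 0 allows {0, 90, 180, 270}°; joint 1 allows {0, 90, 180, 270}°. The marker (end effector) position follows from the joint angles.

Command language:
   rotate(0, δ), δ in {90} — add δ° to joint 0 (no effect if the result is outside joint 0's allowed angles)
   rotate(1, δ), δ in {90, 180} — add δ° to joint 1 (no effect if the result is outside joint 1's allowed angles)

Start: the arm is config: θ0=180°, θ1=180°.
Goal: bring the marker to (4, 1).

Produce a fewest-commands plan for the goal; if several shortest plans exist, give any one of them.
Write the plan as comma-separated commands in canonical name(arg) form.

t0: config: θ0=180°, θ1=180°
1. rotate(0, 90) → config: θ0=270°, θ1=180°
2. rotate(0, 90) → config: θ0=0°, θ1=180°
3. rotate(1, 90) → config: θ0=0°, θ1=270°
4. rotate(1, 180) → config: θ0=0°, θ1=90°
shorter routes all fall short; 4 is best.

rotate(0, 90), rotate(0, 90), rotate(1, 90), rotate(1, 180)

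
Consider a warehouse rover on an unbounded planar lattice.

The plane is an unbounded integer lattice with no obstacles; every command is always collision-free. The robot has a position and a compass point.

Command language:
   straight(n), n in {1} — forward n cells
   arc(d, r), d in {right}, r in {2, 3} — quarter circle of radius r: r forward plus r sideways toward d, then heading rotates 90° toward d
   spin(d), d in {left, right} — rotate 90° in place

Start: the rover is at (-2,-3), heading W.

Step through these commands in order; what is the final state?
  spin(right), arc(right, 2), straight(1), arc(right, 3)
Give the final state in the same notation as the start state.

initial: at (-2,-3), heading W
step 1 (spin(right)): at (-2,-3), heading N
step 2 (arc(right, 2)): at (0,-1), heading E
step 3 (straight(1)): at (1,-1), heading E
step 4 (arc(right, 3)): at (4,-4), heading S

at (4,-4), heading S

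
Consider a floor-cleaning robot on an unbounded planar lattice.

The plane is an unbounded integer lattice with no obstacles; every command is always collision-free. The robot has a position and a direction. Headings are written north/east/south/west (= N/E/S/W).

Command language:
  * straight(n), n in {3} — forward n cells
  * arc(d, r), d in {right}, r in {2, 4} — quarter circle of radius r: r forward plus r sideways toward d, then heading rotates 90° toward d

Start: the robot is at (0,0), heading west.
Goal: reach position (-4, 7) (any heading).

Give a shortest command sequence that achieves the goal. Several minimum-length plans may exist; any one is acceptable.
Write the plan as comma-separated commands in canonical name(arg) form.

begin: at (0,0), heading west
t=1 arc(right, 4) ⇒ at (-4,4), heading north
t=2 straight(3) ⇒ at (-4,7), heading north
shorter routes all fall short; 2 is best.

arc(right, 4), straight(3)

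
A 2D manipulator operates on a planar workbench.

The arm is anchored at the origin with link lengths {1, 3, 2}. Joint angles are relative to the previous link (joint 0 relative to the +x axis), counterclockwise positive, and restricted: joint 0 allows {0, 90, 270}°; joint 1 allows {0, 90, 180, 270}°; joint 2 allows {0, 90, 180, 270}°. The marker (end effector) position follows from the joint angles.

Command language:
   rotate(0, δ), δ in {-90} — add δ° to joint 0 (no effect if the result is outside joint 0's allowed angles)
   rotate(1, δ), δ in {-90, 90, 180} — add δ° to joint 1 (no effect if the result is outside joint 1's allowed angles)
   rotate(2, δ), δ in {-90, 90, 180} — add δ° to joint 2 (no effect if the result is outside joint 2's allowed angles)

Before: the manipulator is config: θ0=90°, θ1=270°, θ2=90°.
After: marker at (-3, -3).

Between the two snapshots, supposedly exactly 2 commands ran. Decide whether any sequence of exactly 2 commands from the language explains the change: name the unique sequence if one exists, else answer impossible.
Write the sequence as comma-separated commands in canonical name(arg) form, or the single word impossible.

rotate(0, -90), rotate(0, -90)

begin: config: θ0=90°, θ1=270°, θ2=90°
1. rotate(0, -90) → config: θ0=0°, θ1=270°, θ2=90°
2. rotate(0, -90) → config: θ0=270°, θ1=270°, θ2=90°
no rival 2-sequence matches.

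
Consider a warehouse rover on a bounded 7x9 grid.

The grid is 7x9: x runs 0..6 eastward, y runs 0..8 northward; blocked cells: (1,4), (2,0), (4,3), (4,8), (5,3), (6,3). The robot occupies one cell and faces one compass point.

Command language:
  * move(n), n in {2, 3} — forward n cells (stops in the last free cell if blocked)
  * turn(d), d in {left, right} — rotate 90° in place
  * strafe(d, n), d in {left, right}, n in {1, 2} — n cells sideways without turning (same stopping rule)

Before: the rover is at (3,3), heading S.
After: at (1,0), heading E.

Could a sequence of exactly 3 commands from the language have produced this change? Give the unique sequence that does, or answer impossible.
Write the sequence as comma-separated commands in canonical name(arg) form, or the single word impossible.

strafe(right, 2), move(3), turn(left)

key: position moved to (1,0) AND the heading swung to E — translation plus rotation needed
t0: at (3,3), heading S
t=1 strafe(right, 2) ⇒ at (1,3), heading S
t=2 move(3) ⇒ at (1,0), heading S
t=3 turn(left) ⇒ at (1,0), heading E
no rival 3-sequence matches.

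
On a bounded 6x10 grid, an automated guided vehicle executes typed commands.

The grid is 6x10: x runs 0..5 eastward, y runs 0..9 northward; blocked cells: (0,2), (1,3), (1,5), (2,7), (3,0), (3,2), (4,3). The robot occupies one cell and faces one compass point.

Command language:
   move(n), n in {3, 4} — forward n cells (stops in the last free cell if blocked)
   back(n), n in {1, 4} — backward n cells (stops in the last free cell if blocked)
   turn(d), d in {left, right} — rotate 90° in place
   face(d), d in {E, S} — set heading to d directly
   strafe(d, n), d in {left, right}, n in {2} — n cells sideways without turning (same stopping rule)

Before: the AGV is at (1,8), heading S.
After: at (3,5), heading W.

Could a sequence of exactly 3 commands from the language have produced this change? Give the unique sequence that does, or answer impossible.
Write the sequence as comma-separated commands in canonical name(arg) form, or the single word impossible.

strafe(left, 2), move(3), turn(right)

key: order matters: swapping strafe(left, 2) and turn(right) lands elsewhere
t0: at (1,8), heading S
step 1 (strafe(left, 2)): at (3,8), heading S
step 2 (move(3)): at (3,5), heading S
step 3 (turn(right)): at (3,5), heading W
uniquely the one of 1000 3-step routes that fits.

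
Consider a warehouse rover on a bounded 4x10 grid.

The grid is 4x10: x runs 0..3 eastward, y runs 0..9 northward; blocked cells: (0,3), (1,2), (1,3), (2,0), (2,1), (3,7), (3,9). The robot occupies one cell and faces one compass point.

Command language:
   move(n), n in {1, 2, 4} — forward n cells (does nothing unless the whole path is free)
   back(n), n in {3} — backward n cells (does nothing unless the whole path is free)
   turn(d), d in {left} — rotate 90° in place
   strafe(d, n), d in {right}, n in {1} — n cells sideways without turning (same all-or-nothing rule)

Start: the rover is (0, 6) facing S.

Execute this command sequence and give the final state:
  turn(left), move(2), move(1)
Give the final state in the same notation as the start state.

(3, 6) facing E

begin: (0, 6) facing S
[1] after turn(left): (0, 6) facing E
[2] after move(2): (2, 6) facing E
[3] after move(1): (3, 6) facing E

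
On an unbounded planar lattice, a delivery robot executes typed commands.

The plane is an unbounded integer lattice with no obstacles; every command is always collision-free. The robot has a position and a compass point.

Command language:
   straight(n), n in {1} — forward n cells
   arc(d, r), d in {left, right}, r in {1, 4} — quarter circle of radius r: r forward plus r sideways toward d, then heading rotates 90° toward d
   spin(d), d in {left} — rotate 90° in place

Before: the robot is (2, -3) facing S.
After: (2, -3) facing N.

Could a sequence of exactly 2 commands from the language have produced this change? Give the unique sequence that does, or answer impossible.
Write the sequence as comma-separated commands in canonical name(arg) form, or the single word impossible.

key: parked at (2,-3) the whole time — nothing moves the robot
t0: (2, -3) facing S
[1] after spin(left): (2, -3) facing E
[2] after spin(left): (2, -3) facing N
uniquely the one of 36 2-step routes that fits.

spin(left), spin(left)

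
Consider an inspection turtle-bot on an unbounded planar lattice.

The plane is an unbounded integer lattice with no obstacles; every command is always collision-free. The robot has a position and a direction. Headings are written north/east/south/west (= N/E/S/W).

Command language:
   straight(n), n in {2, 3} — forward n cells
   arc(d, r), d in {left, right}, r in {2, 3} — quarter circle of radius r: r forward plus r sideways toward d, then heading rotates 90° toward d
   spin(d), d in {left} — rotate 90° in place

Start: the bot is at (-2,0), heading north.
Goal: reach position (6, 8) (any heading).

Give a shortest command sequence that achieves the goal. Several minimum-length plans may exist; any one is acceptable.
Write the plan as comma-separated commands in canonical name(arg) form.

arc(right, 2), arc(left, 3), arc(right, 3)

from: at (-2,0), heading north
step 1 (arc(right, 2)): at (0,2), heading east
step 2 (arc(left, 3)): at (3,5), heading north
step 3 (arc(right, 3)): at (6,8), heading east
nothing shorter than 3 reaches the goal.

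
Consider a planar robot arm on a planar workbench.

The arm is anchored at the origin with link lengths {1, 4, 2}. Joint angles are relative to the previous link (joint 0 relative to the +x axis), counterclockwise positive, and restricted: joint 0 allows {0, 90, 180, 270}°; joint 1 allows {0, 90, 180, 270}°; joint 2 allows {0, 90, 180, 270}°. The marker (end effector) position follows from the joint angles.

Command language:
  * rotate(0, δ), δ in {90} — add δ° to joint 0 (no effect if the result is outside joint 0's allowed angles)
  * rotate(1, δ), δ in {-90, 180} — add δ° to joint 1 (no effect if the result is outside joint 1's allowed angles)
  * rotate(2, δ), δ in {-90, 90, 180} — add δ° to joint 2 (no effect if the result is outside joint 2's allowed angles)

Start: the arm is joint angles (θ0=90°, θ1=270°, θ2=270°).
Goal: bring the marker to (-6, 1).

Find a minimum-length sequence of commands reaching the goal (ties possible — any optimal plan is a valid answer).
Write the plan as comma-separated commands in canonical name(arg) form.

rotate(1, 180), rotate(2, 90)

initial: joint angles (θ0=90°, θ1=270°, θ2=270°)
step 1 (rotate(1, 180)): joint angles (θ0=90°, θ1=90°, θ2=270°)
step 2 (rotate(2, 90)): joint angles (θ0=90°, θ1=90°, θ2=0°)
minimal: 2 command(s), checked below 2.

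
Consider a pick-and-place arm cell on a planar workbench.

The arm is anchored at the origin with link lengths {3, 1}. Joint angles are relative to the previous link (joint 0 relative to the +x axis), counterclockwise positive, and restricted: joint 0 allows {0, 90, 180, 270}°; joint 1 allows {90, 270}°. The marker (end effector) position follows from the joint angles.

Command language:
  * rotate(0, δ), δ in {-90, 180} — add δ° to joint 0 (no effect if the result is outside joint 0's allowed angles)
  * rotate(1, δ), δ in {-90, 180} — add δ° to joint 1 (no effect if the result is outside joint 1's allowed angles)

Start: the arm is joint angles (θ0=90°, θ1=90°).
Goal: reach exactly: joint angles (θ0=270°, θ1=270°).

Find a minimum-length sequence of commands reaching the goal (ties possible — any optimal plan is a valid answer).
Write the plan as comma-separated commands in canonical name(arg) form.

begin: joint angles (θ0=90°, θ1=90°)
1. rotate(0, 180) → joint angles (θ0=270°, θ1=90°)
2. rotate(1, 180) → joint angles (θ0=270°, θ1=270°)
minimal: 2 command(s), checked below 2.

rotate(0, 180), rotate(1, 180)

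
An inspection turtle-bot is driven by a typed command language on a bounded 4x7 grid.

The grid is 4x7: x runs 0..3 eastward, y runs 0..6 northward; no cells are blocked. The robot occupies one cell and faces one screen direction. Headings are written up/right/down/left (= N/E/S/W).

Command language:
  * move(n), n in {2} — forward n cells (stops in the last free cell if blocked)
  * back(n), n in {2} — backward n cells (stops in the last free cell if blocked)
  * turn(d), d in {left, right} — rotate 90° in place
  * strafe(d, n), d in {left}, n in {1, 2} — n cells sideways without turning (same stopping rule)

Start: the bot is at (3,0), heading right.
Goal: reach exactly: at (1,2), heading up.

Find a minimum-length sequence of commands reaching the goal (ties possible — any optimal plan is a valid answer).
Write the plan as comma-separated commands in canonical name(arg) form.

t0: at (3,0), heading right
1. turn(left) → at (3,0), heading up
2. move(2) → at (3,2), heading up
3. strafe(left, 2) → at (1,2), heading up
minimal: 3 command(s), checked below 3.

turn(left), move(2), strafe(left, 2)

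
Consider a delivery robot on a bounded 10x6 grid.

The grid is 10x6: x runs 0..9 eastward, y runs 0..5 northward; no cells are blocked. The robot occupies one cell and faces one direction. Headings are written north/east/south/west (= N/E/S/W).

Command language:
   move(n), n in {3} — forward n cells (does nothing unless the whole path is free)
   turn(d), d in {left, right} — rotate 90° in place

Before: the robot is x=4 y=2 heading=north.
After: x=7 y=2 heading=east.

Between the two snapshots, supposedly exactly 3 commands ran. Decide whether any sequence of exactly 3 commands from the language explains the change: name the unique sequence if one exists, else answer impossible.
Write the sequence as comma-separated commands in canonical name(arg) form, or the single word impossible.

key: the second move(3) would leave the grid, so it does nothing
initial: x=4 y=2 heading=north
[1] after turn(right): x=4 y=2 heading=east
[2] after move(3): x=7 y=2 heading=east
[3] after move(3): x=7 y=2 heading=east
no rival 3-sequence matches.

turn(right), move(3), move(3)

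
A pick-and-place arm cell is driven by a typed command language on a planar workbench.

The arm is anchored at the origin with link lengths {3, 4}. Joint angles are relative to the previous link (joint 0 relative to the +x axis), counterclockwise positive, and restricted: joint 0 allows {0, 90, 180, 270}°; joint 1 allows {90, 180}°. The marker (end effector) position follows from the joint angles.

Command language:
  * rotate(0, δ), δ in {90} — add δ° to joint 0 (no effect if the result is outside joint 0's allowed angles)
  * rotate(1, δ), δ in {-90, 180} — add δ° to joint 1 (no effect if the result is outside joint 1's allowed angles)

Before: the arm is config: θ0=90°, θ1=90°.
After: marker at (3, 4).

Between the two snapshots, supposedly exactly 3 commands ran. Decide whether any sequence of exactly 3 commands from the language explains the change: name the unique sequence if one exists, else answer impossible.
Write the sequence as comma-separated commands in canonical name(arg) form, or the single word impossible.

t0: config: θ0=90°, θ1=90°
1. rotate(0, 90) → config: θ0=180°, θ1=90°
2. rotate(0, 90) → config: θ0=270°, θ1=90°
3. rotate(0, 90) → config: θ0=0°, θ1=90°
no rival 3-sequence matches.

rotate(0, 90), rotate(0, 90), rotate(0, 90)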